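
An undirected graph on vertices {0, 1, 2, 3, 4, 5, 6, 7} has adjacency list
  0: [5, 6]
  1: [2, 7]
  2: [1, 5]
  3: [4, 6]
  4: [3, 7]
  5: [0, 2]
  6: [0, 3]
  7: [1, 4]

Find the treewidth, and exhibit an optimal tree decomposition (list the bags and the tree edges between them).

Treewidth 2.
One such decomposition:
Bags: B1 = {1, 2, 5}  B2 = {0, 1, 5}  B3 = {0, 1, 6}  B4 = {1, 3, 6}  B5 = {1, 3, 4}  B6 = {1, 4, 7}
Tree: B1–B2, B2–B3, B3–B4, B4–B5, B5–B6

Every bag has size at most 3, so the width is 3 − 1 = 2 and tw(G) ≤ 2. Since 1–2–5–0–6–3–4–7–1 is a cycle in G, G is not acyclic. Forests are exactly the graphs of treewidth ≤ 1, so tw(G) ≥ 2. The upper and lower bounds meet at 2, so that is the treewidth.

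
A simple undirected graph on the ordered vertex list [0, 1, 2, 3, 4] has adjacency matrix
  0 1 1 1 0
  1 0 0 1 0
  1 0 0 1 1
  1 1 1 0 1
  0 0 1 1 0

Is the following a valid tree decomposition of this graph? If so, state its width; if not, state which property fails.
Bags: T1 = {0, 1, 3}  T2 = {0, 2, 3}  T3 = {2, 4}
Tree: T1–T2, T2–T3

A tree decomposition must satisfy three properties: every vertex lies in some bag; for every edge, both endpoints lie together in some bag; and for every vertex, the bags containing it form a connected subtree. Here edge (3,4) lies in no bag, so the decomposition is invalid.

No — edge (3,4) lies in no bag.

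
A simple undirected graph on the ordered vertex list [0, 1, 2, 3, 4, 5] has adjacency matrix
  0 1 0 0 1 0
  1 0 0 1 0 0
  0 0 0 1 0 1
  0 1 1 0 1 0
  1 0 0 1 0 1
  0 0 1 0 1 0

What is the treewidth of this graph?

A width-2 tree decomposition is:
Bags: B1 = {0, 1, 4}  B2 = {1, 3, 4}  B3 = {3, 4, 5}  B4 = {2, 3, 5}
Tree: B1–B2, B2–B3, B3–B4
Every bag has size at most 3, so the width is 3 − 1 = 2 and tw(G) ≤ 2. For the lower bound, G contains the cycle 0–1–3–4–0, so G is not a forest; only forests have treewidth ≤ 1, hence tw(G) ≥ 2. Hence tw(G) = 2 exactly.

2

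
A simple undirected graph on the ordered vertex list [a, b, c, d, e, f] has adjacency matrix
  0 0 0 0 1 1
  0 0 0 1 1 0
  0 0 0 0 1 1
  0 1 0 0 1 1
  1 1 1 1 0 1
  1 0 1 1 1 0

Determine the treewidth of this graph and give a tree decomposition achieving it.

Each bag holds 3 vertices, so the decomposition has width 2, which upper-bounds the treewidth. On the other hand G contains the 3-clique {d, e, f}. A clique must lie in a single bag of any decomposition, so no decomposition can have width below 2. The upper and lower bounds meet at 2, so that is the treewidth.

Treewidth 2.
One optimal decomposition is:
Bags: B1 = {d, e, f}  B2 = {c, e, f}  B3 = {b, d, e}  B4 = {a, e, f}
Tree: B1–B2, B1–B3, B2–B4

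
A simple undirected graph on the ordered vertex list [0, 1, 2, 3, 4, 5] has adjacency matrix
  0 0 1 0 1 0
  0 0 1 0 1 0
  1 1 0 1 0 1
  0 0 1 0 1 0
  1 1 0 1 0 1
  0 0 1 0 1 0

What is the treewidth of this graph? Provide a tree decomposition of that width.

Each bag holds 3 vertices, so the decomposition has width 2, which upper-bounds the treewidth. Since 4–1–2–0–4 is a cycle in G, G is not acyclic. Forests are exactly the graphs of treewidth ≤ 1, so tw(G) ≥ 2. Hence tw(G) = 2 exactly.

Treewidth 2.
Bags: B1 = {1, 2, 4}  B2 = {0, 2, 4}  B3 = {2, 3, 4}  B4 = {2, 4, 5}
Tree: B1–B2, B2–B3, B3–B4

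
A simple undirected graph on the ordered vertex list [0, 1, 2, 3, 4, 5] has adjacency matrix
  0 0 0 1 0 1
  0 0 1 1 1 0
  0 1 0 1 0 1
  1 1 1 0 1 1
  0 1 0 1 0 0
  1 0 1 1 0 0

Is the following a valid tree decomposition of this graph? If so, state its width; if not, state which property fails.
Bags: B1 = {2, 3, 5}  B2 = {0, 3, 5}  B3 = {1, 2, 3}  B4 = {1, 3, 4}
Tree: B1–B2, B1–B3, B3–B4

Every vertex of G appears in some bag (union = {0, 1, 2, 3, 4, 5}); every edge is covered by a bag; and for each vertex v the set of bags containing v is connected in the bag tree. The decomposition is therefore valid. The largest bag has 3 vertices, so the width is 2.

Yes; width 2.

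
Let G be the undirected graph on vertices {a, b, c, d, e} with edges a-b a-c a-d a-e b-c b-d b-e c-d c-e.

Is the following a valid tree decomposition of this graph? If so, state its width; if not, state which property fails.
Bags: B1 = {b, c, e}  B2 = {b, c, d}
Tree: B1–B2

A tree decomposition must satisfy three properties: every vertex lies in some bag; for every edge, both endpoints lie together in some bag; and for every vertex, the bags containing it form a connected subtree. Here vertex a appears in no bag, so the decomposition is invalid.

No — vertex a appears in no bag.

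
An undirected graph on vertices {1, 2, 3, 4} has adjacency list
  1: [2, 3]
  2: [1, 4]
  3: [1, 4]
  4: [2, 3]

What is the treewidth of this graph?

2

A width-2 tree decomposition is:
Bags: B1 = {2, 3, 4}  B2 = {1, 2, 3}
Tree: B1–B2
Each bag holds 3 vertices, so the decomposition has width 2, which upper-bounds the treewidth. Since 3–4–2–1–3 is a cycle in G, G is not acyclic. Forests are exactly the graphs of treewidth ≤ 1, so tw(G) ≥ 2. Therefore the treewidth is 2.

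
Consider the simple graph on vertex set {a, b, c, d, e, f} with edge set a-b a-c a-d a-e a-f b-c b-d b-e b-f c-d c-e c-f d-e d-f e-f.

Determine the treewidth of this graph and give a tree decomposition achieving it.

A single bag containing all 6 vertices is trivially a valid decomposition of width 5. Conversely, {a, b, c, d, e, f} is a clique of size 6, and the vertices of any clique must share a bag in every tree decomposition; so some bag has ≥ 6 vertices and tw(G) ≥ 5. The upper and lower bounds meet at 5, so that is the treewidth.

Treewidth 5.
Bags: B1 = {a, b, c, d, e, f}
Tree: (single bag)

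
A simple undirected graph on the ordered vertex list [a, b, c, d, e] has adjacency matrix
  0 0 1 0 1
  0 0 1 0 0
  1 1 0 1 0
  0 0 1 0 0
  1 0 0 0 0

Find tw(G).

A width-1 tree decomposition is:
Bags: B1 = {a, c}  B2 = {b, c}  B3 = {a, e}  B4 = {c, d}
Tree: B1–B2, B1–B3, B1–B4
Each bag holds 2 vertices, so the decomposition has width 1, which upper-bounds the treewidth. Any graph with an edge has treewidth ≥ 1, and G has the edge a–c. Therefore the treewidth is 1.

1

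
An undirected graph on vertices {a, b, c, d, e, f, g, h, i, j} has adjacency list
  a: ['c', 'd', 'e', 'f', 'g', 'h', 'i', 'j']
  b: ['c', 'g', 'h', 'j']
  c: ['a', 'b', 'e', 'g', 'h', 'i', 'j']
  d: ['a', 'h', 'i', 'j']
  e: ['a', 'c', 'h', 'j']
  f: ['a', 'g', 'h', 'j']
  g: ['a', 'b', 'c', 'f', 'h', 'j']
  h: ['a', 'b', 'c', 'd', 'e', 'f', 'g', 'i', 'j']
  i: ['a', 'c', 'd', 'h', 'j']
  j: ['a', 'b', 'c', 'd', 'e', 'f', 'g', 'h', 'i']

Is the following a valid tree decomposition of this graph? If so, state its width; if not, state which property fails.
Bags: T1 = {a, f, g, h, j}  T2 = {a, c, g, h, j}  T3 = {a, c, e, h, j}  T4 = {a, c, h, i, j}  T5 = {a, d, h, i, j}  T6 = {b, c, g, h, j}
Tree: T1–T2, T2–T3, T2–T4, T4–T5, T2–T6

Yes; width 4.

Checking the three conditions: (i) the bags cover all of {a, b, c, d, e, f, g, h, i, j}; (ii) for each edge, some bag contains both endpoints; (iii) the bags containing any fixed vertex form a subtree. All hold, so the decomposition is valid with width 5 − 1 = 4.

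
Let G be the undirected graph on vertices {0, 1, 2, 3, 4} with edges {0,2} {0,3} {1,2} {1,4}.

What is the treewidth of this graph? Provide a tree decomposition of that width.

Treewidth 1.
Bags: B1 = {0, 3}  B2 = {0, 2}  B3 = {1, 2}  B4 = {1, 4}
Tree: B1–B2, B2–B3, B3–B4

Each bag holds 2 vertices, so the decomposition has width 1, which upper-bounds the treewidth. G has an edge, so its treewidth is at least 1. The upper and lower bounds meet at 1, so that is the treewidth.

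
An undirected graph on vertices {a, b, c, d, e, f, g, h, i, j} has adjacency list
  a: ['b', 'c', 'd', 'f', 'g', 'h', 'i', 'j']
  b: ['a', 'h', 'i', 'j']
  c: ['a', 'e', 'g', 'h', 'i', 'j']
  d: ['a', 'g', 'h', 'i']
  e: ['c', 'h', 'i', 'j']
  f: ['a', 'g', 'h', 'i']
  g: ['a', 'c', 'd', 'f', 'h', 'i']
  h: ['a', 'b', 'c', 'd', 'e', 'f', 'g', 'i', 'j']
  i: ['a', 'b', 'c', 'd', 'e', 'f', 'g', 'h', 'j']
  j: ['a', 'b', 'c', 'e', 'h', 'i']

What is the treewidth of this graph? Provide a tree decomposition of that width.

Every bag has size at most 5, so the width is 5 − 1 = 4 and tw(G) ≤ 4. Conversely, {c, e, h, i, j} is a clique of size 5, and the vertices of any clique must share a bag in every tree decomposition; so some bag has ≥ 5 vertices and tw(G) ≥ 4. The upper and lower bounds meet at 4, so that is the treewidth.

Treewidth 4.
Bags: B1 = {a, c, h, i, j}  B2 = {c, e, h, i, j}  B3 = {a, c, g, h, i}  B4 = {a, d, g, h, i}  B5 = {a, f, g, h, i}  B6 = {a, b, h, i, j}
Tree: B1–B2, B1–B3, B3–B4, B4–B5, B1–B6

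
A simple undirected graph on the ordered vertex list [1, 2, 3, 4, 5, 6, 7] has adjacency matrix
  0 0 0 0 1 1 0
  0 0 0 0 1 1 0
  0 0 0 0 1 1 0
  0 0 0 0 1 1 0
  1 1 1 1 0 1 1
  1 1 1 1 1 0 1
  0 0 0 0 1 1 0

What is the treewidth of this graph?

A width-2 tree decomposition is:
Bags: B1 = {4, 5, 6}  B2 = {5, 6, 7}  B3 = {1, 5, 6}  B4 = {2, 5, 6}  B5 = {3, 5, 6}
Tree: B1–B2, B1–B3, B2–B4, B3–B5
The largest bag has 3 vertices, giving width 2; this decomposition certifies tw(G) ≤ 2. Conversely, {1, 5, 6} is a clique of size 3, and the vertices of any clique must share a bag in every tree decomposition; so some bag has ≥ 3 vertices and tw(G) ≥ 2. The upper and lower bounds meet at 2, so that is the treewidth.

2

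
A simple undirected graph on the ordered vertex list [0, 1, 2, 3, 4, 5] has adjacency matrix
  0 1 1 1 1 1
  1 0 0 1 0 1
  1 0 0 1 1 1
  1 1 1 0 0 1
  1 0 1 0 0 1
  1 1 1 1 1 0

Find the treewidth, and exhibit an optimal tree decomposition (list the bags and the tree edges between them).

Every bag has size at most 4, so the width is 4 − 1 = 3 and tw(G) ≤ 3. On the other hand G contains the 4-clique {0, 1, 3, 5}. A clique must lie in a single bag of any decomposition, so no decomposition can have width below 3. Therefore the treewidth is 3.

Treewidth 3.
One such decomposition:
Bags: B1 = {0, 1, 3, 5}  B2 = {0, 2, 3, 5}  B3 = {0, 2, 4, 5}
Tree: B1–B2, B2–B3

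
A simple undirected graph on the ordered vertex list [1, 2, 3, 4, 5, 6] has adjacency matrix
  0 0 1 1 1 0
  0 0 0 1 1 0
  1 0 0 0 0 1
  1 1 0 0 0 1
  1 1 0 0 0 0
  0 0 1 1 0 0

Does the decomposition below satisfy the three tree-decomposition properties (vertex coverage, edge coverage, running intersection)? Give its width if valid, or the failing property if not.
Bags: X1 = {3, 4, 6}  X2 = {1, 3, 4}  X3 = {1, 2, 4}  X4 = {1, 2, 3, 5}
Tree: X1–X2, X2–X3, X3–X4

A tree decomposition must satisfy three properties: every vertex lies in some bag; for every edge, both endpoints lie together in some bag; and for every vertex, the bags containing it form a connected subtree. Here bags containing vertex 3 are not connected in the tree, so the decomposition is invalid.

No — bags containing vertex 3 are not connected in the tree.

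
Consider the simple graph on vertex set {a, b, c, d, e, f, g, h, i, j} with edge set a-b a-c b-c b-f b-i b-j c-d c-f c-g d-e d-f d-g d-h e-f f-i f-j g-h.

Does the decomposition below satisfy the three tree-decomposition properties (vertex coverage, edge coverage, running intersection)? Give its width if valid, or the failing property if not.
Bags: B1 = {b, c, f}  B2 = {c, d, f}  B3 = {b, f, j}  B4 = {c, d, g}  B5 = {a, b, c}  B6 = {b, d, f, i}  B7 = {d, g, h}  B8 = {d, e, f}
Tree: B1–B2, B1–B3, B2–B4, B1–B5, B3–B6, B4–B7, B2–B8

A tree decomposition must satisfy three properties: every vertex lies in some bag; for every edge, both endpoints lie together in some bag; and for every vertex, the bags containing it form a connected subtree. Here bags containing vertex d are not connected in the tree, so the decomposition is invalid.

No — bags containing vertex d are not connected in the tree.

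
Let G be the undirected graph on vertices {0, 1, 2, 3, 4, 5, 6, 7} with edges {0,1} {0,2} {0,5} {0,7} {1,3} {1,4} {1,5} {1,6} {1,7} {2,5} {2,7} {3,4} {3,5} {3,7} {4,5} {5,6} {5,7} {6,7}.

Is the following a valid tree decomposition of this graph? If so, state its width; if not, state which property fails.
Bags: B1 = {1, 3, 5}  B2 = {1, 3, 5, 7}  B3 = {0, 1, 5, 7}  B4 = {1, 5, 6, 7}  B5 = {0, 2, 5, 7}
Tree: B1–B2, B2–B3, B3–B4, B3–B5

A tree decomposition must satisfy three properties: every vertex lies in some bag; for every edge, both endpoints lie together in some bag; and for every vertex, the bags containing it form a connected subtree. Here vertex 4 appears in no bag, so the decomposition is invalid.

No — vertex 4 appears in no bag.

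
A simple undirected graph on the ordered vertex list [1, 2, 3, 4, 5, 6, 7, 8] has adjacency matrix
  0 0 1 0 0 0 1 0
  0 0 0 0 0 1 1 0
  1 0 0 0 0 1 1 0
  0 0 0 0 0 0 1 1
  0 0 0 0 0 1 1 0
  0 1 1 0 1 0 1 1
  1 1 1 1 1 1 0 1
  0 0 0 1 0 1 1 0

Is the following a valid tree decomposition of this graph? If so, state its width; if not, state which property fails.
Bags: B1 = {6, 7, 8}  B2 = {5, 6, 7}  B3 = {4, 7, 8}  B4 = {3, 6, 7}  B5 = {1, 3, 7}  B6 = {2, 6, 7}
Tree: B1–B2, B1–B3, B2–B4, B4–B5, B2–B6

Vertex coverage: the bags together contain {1, 2, 3, 4, 5, 6, 7, 8}, the full vertex set. Edge coverage: each edge of G has both endpoints in at least one bag. Running intersection: for every vertex, the bags containing it form a connected subtree. All three properties hold, so this is a valid tree decomposition of width max|bag| − 1 = 2, and hence tw(G) ≤ 2.

Yes; width 2.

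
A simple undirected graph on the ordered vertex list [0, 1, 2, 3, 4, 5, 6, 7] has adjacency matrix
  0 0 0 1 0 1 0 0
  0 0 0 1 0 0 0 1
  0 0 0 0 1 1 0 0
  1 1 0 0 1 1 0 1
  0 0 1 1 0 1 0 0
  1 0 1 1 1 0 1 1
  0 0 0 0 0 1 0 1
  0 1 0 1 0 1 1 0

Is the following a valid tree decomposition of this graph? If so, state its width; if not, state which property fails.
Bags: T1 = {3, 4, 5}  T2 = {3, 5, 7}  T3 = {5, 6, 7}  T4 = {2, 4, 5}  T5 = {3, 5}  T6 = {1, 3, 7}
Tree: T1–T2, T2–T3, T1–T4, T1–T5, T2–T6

No — vertex 0 appears in no bag.

A tree decomposition must satisfy three properties: every vertex lies in some bag; for every edge, both endpoints lie together in some bag; and for every vertex, the bags containing it form a connected subtree. Here vertex 0 appears in no bag, so the decomposition is invalid.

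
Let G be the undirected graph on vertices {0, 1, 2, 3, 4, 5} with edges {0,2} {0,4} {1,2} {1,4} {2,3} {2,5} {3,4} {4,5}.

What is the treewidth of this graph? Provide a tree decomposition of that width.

Treewidth 2.
One such decomposition:
Bags: B1 = {2, 4, 5}  B2 = {0, 2, 4}  B3 = {1, 2, 4}  B4 = {2, 3, 4}
Tree: B1–B2, B2–B3, B3–B4

Each bag holds 3 vertices, so the decomposition has width 2, which upper-bounds the treewidth. The edges 5–2–0–4–5 form a cycle, so G is not a tree and its treewidth is at least 2. Therefore the treewidth is 2.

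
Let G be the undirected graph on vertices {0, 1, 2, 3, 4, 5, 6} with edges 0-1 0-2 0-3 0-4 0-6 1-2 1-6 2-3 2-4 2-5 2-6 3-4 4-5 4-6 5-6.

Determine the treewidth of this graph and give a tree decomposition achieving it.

Treewidth 3.
Bags: B1 = {0, 2, 3, 4}  B2 = {0, 2, 4, 6}  B3 = {2, 4, 5, 6}  B4 = {0, 1, 2, 6}
Tree: B1–B2, B2–B3, B2–B4

The largest bag has 4 vertices, giving width 3; this decomposition certifies tw(G) ≤ 3. On the other hand G contains the 4-clique {0, 1, 2, 6}. A clique must lie in a single bag of any decomposition, so no decomposition can have width below 3. Therefore the treewidth is 3.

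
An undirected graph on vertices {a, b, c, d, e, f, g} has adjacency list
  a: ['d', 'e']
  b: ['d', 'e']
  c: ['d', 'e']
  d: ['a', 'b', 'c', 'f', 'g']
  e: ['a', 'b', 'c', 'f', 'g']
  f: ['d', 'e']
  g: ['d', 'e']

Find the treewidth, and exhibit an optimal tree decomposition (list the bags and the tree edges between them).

Treewidth 2.
One such decomposition:
Bags: B1 = {d, e, f}  B2 = {c, d, e}  B3 = {a, d, e}  B4 = {b, d, e}  B5 = {d, e, g}
Tree: B1–B2, B2–B3, B3–B4, B4–B5

Every bag has size at most 3, so the width is 3 − 1 = 2 and tw(G) ≤ 2. The edges d–f–e–c–d form a cycle, so G is not a tree and its treewidth is at least 2. Hence tw(G) = 2 exactly.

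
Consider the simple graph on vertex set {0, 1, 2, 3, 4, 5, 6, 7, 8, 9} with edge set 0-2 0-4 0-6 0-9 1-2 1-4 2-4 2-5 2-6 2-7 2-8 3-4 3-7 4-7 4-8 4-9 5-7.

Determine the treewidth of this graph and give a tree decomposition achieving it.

Treewidth 2.
One such decomposition:
Bags: B1 = {2, 4, 7}  B2 = {3, 4, 7}  B3 = {0, 2, 4}  B4 = {0, 2, 6}  B5 = {2, 4, 8}  B6 = {1, 2, 4}  B7 = {2, 5, 7}  B8 = {0, 4, 9}
Tree: B1–B2, B1–B3, B3–B4, B1–B5, B5–B6, B1–B7, B3–B8

The largest bag has 3 vertices, giving width 2; this decomposition certifies tw(G) ≤ 2. Conversely, {0, 4, 9} is a clique of size 3, and the vertices of any clique must share a bag in every tree decomposition; so some bag has ≥ 3 vertices and tw(G) ≥ 2. Therefore the treewidth is 2.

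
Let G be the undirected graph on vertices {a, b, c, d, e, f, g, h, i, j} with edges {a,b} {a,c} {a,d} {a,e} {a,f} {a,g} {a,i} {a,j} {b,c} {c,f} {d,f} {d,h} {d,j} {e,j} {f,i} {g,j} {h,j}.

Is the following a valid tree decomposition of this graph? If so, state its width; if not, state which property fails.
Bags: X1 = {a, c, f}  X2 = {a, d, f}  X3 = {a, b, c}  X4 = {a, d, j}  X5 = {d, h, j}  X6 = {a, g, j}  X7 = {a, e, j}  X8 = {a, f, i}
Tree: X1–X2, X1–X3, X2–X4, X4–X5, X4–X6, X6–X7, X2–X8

Every vertex of G appears in some bag (union = {a, b, c, d, e, f, g, h, i, j}); every edge is covered by a bag; and for each vertex v the set of bags containing v is connected in the bag tree. The decomposition is therefore valid. The largest bag has 3 vertices, so the width is 2.

Yes; width 2.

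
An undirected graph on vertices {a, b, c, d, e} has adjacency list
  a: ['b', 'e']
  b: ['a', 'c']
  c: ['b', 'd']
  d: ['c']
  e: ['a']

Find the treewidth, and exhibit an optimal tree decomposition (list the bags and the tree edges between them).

Each bag holds 2 vertices, so the decomposition has width 1, which upper-bounds the treewidth. Since G has at least one edge (e.g. d–c), it is not an edgeless graph, so tw(G) ≥ 1. The upper and lower bounds meet at 1, so that is the treewidth.

Treewidth 1.
One such decomposition:
Bags: B1 = {c, d}  B2 = {b, c}  B3 = {a, b}  B4 = {a, e}
Tree: B1–B2, B2–B3, B3–B4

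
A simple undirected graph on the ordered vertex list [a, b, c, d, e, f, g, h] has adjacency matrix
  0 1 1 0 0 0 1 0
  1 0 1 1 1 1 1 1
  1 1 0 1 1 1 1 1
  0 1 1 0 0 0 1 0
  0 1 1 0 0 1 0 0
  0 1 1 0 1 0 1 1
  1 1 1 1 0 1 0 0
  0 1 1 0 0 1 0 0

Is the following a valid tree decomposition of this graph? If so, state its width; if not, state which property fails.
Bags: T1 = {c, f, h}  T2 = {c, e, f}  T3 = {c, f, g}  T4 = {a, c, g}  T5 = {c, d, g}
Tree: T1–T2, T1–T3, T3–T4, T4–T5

A tree decomposition must satisfy three properties: every vertex lies in some bag; for every edge, both endpoints lie together in some bag; and for every vertex, the bags containing it form a connected subtree. Here vertex b appears in no bag, so the decomposition is invalid.

No — vertex b appears in no bag.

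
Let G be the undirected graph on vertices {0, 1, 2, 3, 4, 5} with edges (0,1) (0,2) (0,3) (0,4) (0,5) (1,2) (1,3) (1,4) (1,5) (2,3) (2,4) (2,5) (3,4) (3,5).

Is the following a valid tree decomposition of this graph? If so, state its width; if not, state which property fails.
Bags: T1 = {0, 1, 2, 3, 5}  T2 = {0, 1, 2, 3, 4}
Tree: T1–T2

Yes; width 4.

Checking the three conditions: (i) the bags cover all of {0, 1, 2, 3, 4, 5}; (ii) for each edge, some bag contains both endpoints; (iii) the bags containing any fixed vertex form a subtree. All hold, so the decomposition is valid with width 5 − 1 = 4.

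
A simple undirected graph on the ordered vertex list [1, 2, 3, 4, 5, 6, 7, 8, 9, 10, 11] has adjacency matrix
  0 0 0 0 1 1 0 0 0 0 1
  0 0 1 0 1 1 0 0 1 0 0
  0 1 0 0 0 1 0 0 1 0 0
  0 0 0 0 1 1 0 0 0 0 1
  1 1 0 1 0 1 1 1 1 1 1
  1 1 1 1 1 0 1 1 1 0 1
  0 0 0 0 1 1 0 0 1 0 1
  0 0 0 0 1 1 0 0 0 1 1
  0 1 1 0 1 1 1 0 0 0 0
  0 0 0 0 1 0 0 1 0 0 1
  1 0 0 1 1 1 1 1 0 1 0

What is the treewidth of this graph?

A width-3 tree decomposition is:
Bags: B1 = {5, 6, 7, 11}  B2 = {5, 6, 7, 9}  B3 = {4, 5, 6, 11}  B4 = {2, 5, 6, 9}  B5 = {5, 6, 8, 11}  B6 = {2, 3, 6, 9}  B7 = {5, 8, 10, 11}  B8 = {1, 5, 6, 11}
Tree: B1–B2, B1–B3, B2–B4, B1–B5, B4–B6, B5–B7, B5–B8
Every bag has size at most 4, so the width is 4 − 1 = 3 and tw(G) ≤ 3. For the lower bound, the 4 vertices {2, 3, 6, 9} are pairwise adjacent, and any tree decomposition puts a clique entirely inside one bag — forcing width ≥ 3. Therefore the treewidth is 3.

3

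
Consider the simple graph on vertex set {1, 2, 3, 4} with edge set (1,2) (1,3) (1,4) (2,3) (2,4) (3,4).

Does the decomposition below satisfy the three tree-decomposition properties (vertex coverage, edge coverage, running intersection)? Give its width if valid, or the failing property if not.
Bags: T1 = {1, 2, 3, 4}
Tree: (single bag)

Yes; width 3.

Every vertex of G appears in some bag (union = {1, 2, 3, 4}); every edge is covered by a bag; and for each vertex v the set of bags containing v is connected in the bag tree. The decomposition is therefore valid. The largest bag has 4 vertices, so the width is 3.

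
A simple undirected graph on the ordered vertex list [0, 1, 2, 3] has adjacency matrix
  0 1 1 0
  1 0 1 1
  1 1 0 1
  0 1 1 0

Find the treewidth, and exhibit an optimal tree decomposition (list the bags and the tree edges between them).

Every bag has size at most 3, so the width is 3 − 1 = 2 and tw(G) ≤ 2. Conversely, {0, 1, 2} is a clique of size 3, and the vertices of any clique must share a bag in every tree decomposition; so some bag has ≥ 3 vertices and tw(G) ≥ 2. The upper and lower bounds meet at 2, so that is the treewidth.

Treewidth 2.
One optimal decomposition is:
Bags: B1 = {0, 1, 2}  B2 = {1, 2, 3}
Tree: B1–B2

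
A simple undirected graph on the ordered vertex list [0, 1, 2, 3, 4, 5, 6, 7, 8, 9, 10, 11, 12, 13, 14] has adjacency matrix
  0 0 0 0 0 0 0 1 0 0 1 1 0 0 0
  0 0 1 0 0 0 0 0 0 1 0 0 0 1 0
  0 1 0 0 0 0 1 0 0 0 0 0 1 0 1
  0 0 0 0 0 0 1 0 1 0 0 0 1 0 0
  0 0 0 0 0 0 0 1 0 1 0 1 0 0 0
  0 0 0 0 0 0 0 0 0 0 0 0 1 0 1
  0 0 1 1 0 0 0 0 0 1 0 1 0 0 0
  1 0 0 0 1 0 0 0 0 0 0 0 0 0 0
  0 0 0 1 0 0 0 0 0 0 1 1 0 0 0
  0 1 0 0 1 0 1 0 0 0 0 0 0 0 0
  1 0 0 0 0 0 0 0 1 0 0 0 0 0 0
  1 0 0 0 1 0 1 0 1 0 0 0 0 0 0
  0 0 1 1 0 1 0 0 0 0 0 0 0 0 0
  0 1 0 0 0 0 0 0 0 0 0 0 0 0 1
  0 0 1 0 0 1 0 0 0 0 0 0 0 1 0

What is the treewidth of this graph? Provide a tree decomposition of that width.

Treewidth 3.
One such decomposition:
Bags: B1 = {1, 5, 13, 14}  B2 = {1, 2, 5, 14}  B3 = {1, 2, 5, 12}  B4 = {1, 2, 9, 12}  B5 = {2, 6, 9, 12}  B6 = {3, 6, 9, 12}  B7 = {3, 4, 6, 9}  B8 = {3, 4, 6, 11}  B9 = {3, 4, 8, 11}  B10 = {4, 7, 8, 11}  B11 = {0, 7, 8, 11}  B12 = {0, 7, 8, 10}
Tree: B1–B2, B2–B3, B3–B4, B4–B5, B5–B6, B6–B7, B7–B8, B8–B9, B9–B10, B10–B11, B11–B12

The largest bag has 4 vertices, giving width 3; this decomposition certifies tw(G) ≤ 3. For the lower bound: the 4 vertex sets {5,13,14}, {1}, {2}, {3,6,9,12} are disjoint, each induces a connected subgraph, and every pair is joined by at least one edge of G. Contracting each set to a single vertex therefore yields K_{4} as a minor, and since treewidth is minor-monotone, tw(G) ≥ tw(K_{4}) = 3. Combining the bounds, tw(G) = 3.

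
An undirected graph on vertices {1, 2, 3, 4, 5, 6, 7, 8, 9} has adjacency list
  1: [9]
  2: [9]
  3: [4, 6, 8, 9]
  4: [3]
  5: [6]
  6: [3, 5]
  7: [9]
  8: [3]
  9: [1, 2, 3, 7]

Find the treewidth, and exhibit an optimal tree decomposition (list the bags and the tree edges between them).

Treewidth 1.
Bags: B1 = {3, 9}  B2 = {3, 6}  B3 = {1, 9}  B4 = {2, 9}  B5 = {3, 4}  B6 = {3, 8}  B7 = {7, 9}  B8 = {5, 6}
Tree: B1–B2, B1–B3, B1–B4, B2–B5, B5–B6, B4–B7, B2–B8

Each bag holds 2 vertices, so the decomposition has width 1, which upper-bounds the treewidth. Any graph with an edge has treewidth ≥ 1, and G has the edge 3–9. The upper and lower bounds meet at 1, so that is the treewidth.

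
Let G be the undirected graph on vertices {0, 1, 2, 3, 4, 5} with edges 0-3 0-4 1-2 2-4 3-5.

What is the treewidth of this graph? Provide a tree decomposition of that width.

The largest bag has 2 vertices, giving width 1; this decomposition certifies tw(G) ≤ 1. G has an edge, so its treewidth is at least 1. Combining the bounds, tw(G) = 1.

Treewidth 1.
Bags: B1 = {3, 5}  B2 = {0, 3}  B3 = {0, 4}  B4 = {2, 4}  B5 = {1, 2}
Tree: B1–B2, B2–B3, B3–B4, B4–B5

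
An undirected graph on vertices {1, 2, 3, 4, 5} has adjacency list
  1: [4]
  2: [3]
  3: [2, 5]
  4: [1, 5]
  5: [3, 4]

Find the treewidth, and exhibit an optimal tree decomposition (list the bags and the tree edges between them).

Every bag has size at most 2, so the width is 2 − 1 = 1 and tw(G) ≤ 1. Any graph with an edge has treewidth ≥ 1, and G has the edge 1–4. Combining the bounds, tw(G) = 1.

Treewidth 1.
One such decomposition:
Bags: B1 = {1, 4}  B2 = {4, 5}  B3 = {3, 5}  B4 = {2, 3}
Tree: B1–B2, B2–B3, B3–B4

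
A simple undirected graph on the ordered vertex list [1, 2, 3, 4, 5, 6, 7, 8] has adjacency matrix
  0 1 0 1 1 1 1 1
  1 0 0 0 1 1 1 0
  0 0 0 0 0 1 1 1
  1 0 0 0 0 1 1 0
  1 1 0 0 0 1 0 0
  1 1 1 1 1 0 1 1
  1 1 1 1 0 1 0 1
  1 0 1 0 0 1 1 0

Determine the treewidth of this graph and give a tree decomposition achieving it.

Treewidth 3.
One such decomposition:
Bags: B1 = {1, 6, 7, 8}  B2 = {1, 2, 6, 7}  B3 = {1, 2, 5, 6}  B4 = {3, 6, 7, 8}  B5 = {1, 4, 6, 7}
Tree: B1–B2, B2–B3, B1–B4, B1–B5

Every bag has size at most 4, so the width is 4 − 1 = 3 and tw(G) ≤ 3. On the other hand G contains the 4-clique {1, 2, 5, 6}. A clique must lie in a single bag of any decomposition, so no decomposition can have width below 3. Therefore the treewidth is 3.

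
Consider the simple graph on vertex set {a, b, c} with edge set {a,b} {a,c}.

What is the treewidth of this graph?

1

A width-1 tree decomposition is:
Bags: B1 = {a, b}  B2 = {a, c}
Tree: B1–B2
The largest bag has 2 vertices, giving width 1; this decomposition certifies tw(G) ≤ 1. G has an edge, so its treewidth is at least 1. Combining the bounds, tw(G) = 1.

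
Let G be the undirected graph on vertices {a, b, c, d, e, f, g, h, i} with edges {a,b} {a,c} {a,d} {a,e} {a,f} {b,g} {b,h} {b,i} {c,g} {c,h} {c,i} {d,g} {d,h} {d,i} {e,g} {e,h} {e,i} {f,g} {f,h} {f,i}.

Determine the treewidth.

4

A width-4 tree decomposition is:
Bags: B1 = {a, f, g, h, i}  B2 = {a, b, g, h, i}  B3 = {a, d, g, h, i}  B4 = {a, c, g, h, i}  B5 = {a, e, g, h, i}
Tree: B1–B2, B2–B3, B3–B4, B4–B5
The largest bag has 5 vertices, giving width 4; this decomposition certifies tw(G) ≤ 4. For the lower bound: the 5 vertex sets {f,h}, {b,g}, {d,i}, {a}, {c} are disjoint, each induces a connected subgraph, and every pair is joined by at least one edge of G. Contracting each set to a single vertex therefore yields K_{5} as a minor, and since treewidth is minor-monotone, tw(G) ≥ tw(K_{5}) = 4. Combining the bounds, tw(G) = 4.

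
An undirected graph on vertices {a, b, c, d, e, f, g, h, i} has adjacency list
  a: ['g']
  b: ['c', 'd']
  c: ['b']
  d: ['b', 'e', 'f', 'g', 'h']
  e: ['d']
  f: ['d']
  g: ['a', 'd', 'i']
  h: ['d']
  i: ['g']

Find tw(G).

A width-1 tree decomposition is:
Bags: B1 = {d, g}  B2 = {a, g}  B3 = {d, h}  B4 = {b, d}  B5 = {b, c}  B6 = {d, e}  B7 = {d, f}  B8 = {g, i}
Tree: B1–B2, B1–B3, B3–B4, B4–B5, B4–B6, B3–B7, B2–B8
Each bag holds 2 vertices, so the decomposition has width 1, which upper-bounds the treewidth. G has an edge, so its treewidth is at least 1. Combining the bounds, tw(G) = 1.

1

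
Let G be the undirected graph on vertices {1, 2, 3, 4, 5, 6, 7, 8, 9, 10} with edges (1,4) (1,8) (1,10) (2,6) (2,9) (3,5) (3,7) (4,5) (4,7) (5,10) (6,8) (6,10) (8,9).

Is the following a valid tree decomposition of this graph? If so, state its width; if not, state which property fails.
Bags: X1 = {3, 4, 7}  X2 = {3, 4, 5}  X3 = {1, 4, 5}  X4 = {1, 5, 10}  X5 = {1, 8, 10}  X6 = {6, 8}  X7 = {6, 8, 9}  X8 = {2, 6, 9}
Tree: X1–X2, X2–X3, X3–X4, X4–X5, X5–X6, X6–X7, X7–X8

No — edge (10,6) lies in no bag.

A tree decomposition must satisfy three properties: every vertex lies in some bag; for every edge, both endpoints lie together in some bag; and for every vertex, the bags containing it form a connected subtree. Here edge (10,6) lies in no bag, so the decomposition is invalid.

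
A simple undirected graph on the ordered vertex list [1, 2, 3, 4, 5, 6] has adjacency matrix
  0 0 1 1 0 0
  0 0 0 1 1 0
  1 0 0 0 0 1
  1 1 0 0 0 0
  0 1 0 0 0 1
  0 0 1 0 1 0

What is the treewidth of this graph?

A width-2 tree decomposition is:
Bags: B1 = {1, 3, 4}  B2 = {3, 4, 6}  B3 = {4, 5, 6}  B4 = {2, 4, 5}
Tree: B1–B2, B2–B3, B3–B4
The largest bag has 3 vertices, giving width 2; this decomposition certifies tw(G) ≤ 2. Since 4–1–3–6–5–2–4 is a cycle in G, G is not acyclic. Forests are exactly the graphs of treewidth ≤ 1, so tw(G) ≥ 2. Combining the bounds, tw(G) = 2.

2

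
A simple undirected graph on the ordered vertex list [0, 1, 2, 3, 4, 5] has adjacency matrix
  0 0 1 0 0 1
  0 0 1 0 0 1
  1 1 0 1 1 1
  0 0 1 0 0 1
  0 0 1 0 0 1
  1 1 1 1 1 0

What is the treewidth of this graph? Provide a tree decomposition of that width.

The largest bag has 3 vertices, giving width 2; this decomposition certifies tw(G) ≤ 2. For the lower bound, the 3 vertices {0, 2, 5} are pairwise adjacent, and any tree decomposition puts a clique entirely inside one bag — forcing width ≥ 2. Combining the bounds, tw(G) = 2.

Treewidth 2.
One optimal decomposition is:
Bags: B1 = {1, 2, 5}  B2 = {2, 3, 5}  B3 = {2, 4, 5}  B4 = {0, 2, 5}
Tree: B1–B2, B2–B3, B1–B4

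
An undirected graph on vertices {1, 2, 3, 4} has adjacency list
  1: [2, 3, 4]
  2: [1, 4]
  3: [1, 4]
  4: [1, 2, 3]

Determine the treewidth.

2

A width-2 tree decomposition is:
Bags: B1 = {1, 2, 4}  B2 = {1, 3, 4}
Tree: B1–B2
The largest bag has 3 vertices, giving width 2; this decomposition certifies tw(G) ≤ 2. Conversely, {1, 2, 4} is a clique of size 3, and the vertices of any clique must share a bag in every tree decomposition; so some bag has ≥ 3 vertices and tw(G) ≥ 2. Hence tw(G) = 2 exactly.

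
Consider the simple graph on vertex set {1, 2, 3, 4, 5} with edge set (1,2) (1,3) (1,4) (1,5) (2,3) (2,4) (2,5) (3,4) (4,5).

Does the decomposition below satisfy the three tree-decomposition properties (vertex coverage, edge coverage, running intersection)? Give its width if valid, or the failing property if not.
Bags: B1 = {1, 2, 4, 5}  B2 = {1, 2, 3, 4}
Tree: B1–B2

Yes; width 3.

Checking the three conditions: (i) the bags cover all of {1, 2, 3, 4, 5}; (ii) for each edge, some bag contains both endpoints; (iii) the bags containing any fixed vertex form a subtree. All hold, so the decomposition is valid with width 4 − 1 = 3.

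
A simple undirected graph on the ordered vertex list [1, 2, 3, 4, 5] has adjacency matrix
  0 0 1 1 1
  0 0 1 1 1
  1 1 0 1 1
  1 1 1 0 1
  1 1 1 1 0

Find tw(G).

A width-3 tree decomposition is:
Bags: B1 = {1, 3, 4, 5}  B2 = {2, 3, 4, 5}
Tree: B1–B2
The largest bag has 4 vertices, giving width 3; this decomposition certifies tw(G) ≤ 3. Conversely, {1, 3, 4, 5} is a clique of size 4, and the vertices of any clique must share a bag in every tree decomposition; so some bag has ≥ 4 vertices and tw(G) ≥ 3. The upper and lower bounds meet at 3, so that is the treewidth.

3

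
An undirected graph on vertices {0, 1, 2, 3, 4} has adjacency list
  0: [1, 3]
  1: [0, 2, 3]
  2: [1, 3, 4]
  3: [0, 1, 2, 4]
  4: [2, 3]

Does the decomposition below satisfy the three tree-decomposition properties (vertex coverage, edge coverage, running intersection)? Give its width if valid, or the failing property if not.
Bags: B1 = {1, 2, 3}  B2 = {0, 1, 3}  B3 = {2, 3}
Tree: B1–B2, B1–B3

No — vertex 4 appears in no bag.

A tree decomposition must satisfy three properties: every vertex lies in some bag; for every edge, both endpoints lie together in some bag; and for every vertex, the bags containing it form a connected subtree. Here vertex 4 appears in no bag, so the decomposition is invalid.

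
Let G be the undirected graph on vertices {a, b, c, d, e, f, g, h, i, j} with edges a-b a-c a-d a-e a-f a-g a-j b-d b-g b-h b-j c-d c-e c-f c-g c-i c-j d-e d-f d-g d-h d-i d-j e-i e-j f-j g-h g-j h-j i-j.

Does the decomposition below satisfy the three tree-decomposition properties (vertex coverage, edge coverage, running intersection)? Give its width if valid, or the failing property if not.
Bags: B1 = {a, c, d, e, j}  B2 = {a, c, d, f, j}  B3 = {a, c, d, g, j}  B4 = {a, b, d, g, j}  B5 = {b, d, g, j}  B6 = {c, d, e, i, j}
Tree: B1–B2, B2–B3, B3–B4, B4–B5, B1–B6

No — vertex h appears in no bag.

A tree decomposition must satisfy three properties: every vertex lies in some bag; for every edge, both endpoints lie together in some bag; and for every vertex, the bags containing it form a connected subtree. Here vertex h appears in no bag, so the decomposition is invalid.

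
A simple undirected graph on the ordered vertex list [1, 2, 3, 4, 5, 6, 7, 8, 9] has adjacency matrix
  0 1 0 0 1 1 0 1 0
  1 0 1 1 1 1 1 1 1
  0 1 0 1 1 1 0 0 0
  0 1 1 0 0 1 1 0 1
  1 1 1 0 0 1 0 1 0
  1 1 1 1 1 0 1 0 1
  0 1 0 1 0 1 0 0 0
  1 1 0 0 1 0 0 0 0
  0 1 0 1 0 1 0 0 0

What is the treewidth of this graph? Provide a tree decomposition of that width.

Every bag has size at most 4, so the width is 4 − 1 = 3 and tw(G) ≤ 3. On the other hand G contains the 4-clique {1, 2, 5, 8}. A clique must lie in a single bag of any decomposition, so no decomposition can have width below 3. The upper and lower bounds meet at 3, so that is the treewidth.

Treewidth 3.
Bags: B1 = {2, 3, 4, 6}  B2 = {2, 3, 5, 6}  B3 = {2, 4, 6, 9}  B4 = {1, 2, 5, 6}  B5 = {1, 2, 5, 8}  B6 = {2, 4, 6, 7}
Tree: B1–B2, B1–B3, B2–B4, B4–B5, B3–B6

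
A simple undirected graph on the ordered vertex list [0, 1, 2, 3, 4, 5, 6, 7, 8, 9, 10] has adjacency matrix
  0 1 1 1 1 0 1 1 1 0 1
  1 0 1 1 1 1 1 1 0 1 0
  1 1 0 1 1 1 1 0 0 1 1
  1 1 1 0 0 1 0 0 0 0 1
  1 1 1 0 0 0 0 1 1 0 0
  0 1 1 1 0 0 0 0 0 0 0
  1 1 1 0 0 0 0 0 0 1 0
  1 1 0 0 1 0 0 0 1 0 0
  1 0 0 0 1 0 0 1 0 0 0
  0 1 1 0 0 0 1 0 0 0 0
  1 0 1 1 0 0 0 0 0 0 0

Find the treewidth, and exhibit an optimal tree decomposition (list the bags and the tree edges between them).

Treewidth 3.
One such decomposition:
Bags: B1 = {0, 1, 2, 6}  B2 = {1, 2, 6, 9}  B3 = {0, 1, 2, 3}  B4 = {0, 1, 2, 4}  B5 = {0, 2, 3, 10}  B6 = {0, 1, 4, 7}  B7 = {0, 4, 7, 8}  B8 = {1, 2, 3, 5}
Tree: B1–B2, B1–B3, B1–B4, B3–B5, B4–B6, B6–B7, B3–B8

Each bag holds 4 vertices, so the decomposition has width 3, which upper-bounds the treewidth. On the other hand G contains the 4-clique {0, 4, 7, 8}. A clique must lie in a single bag of any decomposition, so no decomposition can have width below 3. The upper and lower bounds meet at 3, so that is the treewidth.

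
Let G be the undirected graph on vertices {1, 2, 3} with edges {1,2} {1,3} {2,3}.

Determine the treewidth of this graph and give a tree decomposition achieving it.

Treewidth 2.
One such decomposition:
Bags: B1 = {1, 2, 3}
Tree: (single bag)

A single bag containing all 3 vertices is trivially a valid decomposition of width 2. On the other hand G contains the 3-clique {1, 2, 3}. A clique must lie in a single bag of any decomposition, so no decomposition can have width below 2. Therefore the treewidth is 2.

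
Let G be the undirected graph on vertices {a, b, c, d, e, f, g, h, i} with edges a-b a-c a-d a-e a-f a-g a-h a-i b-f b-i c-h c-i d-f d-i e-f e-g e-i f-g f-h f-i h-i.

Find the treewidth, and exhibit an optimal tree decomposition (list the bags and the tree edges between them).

Treewidth 3.
One optimal decomposition is:
Bags: B1 = {a, d, f, i}  B2 = {a, b, f, i}  B3 = {a, f, h, i}  B4 = {a, e, f, i}  B5 = {a, c, h, i}  B6 = {a, e, f, g}
Tree: B1–B2, B1–B3, B2–B4, B3–B5, B4–B6

Every bag has size at most 4, so the width is 4 − 1 = 3 and tw(G) ≤ 3. For the lower bound, the 4 vertices {a, c, h, i} are pairwise adjacent, and any tree decomposition puts a clique entirely inside one bag — forcing width ≥ 3. Hence tw(G) = 3 exactly.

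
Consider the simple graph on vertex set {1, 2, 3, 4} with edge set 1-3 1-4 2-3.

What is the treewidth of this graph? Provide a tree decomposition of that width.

The largest bag has 2 vertices, giving width 1; this decomposition certifies tw(G) ≤ 1. Any graph with an edge has treewidth ≥ 1, and G has the edge 3–1. Therefore the treewidth is 1.

Treewidth 1.
Bags: B1 = {1, 3}  B2 = {2, 3}  B3 = {1, 4}
Tree: B1–B2, B1–B3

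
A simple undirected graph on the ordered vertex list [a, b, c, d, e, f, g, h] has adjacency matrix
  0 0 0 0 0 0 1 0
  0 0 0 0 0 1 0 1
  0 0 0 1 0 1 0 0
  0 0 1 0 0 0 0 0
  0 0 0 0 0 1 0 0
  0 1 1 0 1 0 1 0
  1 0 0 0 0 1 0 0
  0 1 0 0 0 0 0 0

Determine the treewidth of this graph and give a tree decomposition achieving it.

Treewidth 1.
Bags: B1 = {f, g}  B2 = {a, g}  B3 = {b, f}  B4 = {b, h}  B5 = {c, f}  B6 = {c, d}  B7 = {e, f}
Tree: B1–B2, B1–B3, B3–B4, B1–B5, B5–B6, B3–B7

Every bag has size at most 2, so the width is 2 − 1 = 1 and tw(G) ≤ 1. Any graph with an edge has treewidth ≥ 1, and G has the edge g–f. Combining the bounds, tw(G) = 1.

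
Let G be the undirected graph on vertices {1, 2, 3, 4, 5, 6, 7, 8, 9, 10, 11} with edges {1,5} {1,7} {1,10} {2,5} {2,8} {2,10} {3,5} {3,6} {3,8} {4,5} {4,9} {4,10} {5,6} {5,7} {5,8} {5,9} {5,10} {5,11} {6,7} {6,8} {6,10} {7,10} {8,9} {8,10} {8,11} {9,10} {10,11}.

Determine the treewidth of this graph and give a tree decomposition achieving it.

Treewidth 3.
One optimal decomposition is:
Bags: B1 = {5, 8, 9, 10}  B2 = {5, 6, 8, 10}  B3 = {2, 5, 8, 10}  B4 = {4, 5, 9, 10}  B5 = {3, 5, 6, 8}  B6 = {5, 8, 10, 11}  B7 = {5, 6, 7, 10}  B8 = {1, 5, 7, 10}
Tree: B1–B2, B2–B3, B1–B4, B2–B5, B3–B6, B2–B7, B7–B8

Every bag has size at most 4, so the width is 4 − 1 = 3 and tw(G) ≤ 3. For the lower bound, the 4 vertices {5, 8, 9, 10} are pairwise adjacent, and any tree decomposition puts a clique entirely inside one bag — forcing width ≥ 3. The upper and lower bounds meet at 3, so that is the treewidth.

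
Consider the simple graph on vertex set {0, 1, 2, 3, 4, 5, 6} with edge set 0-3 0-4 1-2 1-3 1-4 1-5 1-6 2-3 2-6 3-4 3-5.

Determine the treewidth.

A width-2 tree decomposition is:
Bags: B1 = {1, 2, 3}  B2 = {1, 2, 6}  B3 = {1, 3, 4}  B4 = {0, 3, 4}  B5 = {1, 3, 5}
Tree: B1–B2, B1–B3, B3–B4, B1–B5
Every bag has size at most 3, so the width is 3 − 1 = 2 and tw(G) ≤ 2. For the lower bound, the 3 vertices {0, 3, 4} are pairwise adjacent, and any tree decomposition puts a clique entirely inside one bag — forcing width ≥ 2. Combining the bounds, tw(G) = 2.

2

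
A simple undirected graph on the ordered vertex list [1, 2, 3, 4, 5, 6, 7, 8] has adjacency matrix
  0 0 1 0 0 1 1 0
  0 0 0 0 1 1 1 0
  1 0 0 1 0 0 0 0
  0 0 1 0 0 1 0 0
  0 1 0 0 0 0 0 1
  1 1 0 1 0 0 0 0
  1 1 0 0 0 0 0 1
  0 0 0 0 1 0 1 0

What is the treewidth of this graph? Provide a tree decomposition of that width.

The largest bag has 3 vertices, giving width 2; this decomposition certifies tw(G) ≤ 2. For the lower bound, G contains the cycle 3–4–6–1–3, so G is not a forest; only forests have treewidth ≤ 1, hence tw(G) ≥ 2. Therefore the treewidth is 2.

Treewidth 2.
One such decomposition:
Bags: B1 = {1, 3, 4}  B2 = {1, 4, 6}  B3 = {1, 6, 7}  B4 = {2, 6, 7}  B5 = {2, 7, 8}  B6 = {2, 5, 8}
Tree: B1–B2, B2–B3, B3–B4, B4–B5, B5–B6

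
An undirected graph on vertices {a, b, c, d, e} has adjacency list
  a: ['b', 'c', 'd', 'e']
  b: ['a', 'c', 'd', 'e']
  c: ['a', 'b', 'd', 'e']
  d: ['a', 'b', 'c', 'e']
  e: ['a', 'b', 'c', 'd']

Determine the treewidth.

4

A width-4 tree decomposition is:
Bags: B1 = {a, b, c, d, e}
Tree: (single bag)
A single bag containing all 5 vertices is trivially a valid decomposition of width 4. On the other hand G contains the 5-clique {a, b, c, d, e}. A clique must lie in a single bag of any decomposition, so no decomposition can have width below 4. Combining the bounds, tw(G) = 4.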